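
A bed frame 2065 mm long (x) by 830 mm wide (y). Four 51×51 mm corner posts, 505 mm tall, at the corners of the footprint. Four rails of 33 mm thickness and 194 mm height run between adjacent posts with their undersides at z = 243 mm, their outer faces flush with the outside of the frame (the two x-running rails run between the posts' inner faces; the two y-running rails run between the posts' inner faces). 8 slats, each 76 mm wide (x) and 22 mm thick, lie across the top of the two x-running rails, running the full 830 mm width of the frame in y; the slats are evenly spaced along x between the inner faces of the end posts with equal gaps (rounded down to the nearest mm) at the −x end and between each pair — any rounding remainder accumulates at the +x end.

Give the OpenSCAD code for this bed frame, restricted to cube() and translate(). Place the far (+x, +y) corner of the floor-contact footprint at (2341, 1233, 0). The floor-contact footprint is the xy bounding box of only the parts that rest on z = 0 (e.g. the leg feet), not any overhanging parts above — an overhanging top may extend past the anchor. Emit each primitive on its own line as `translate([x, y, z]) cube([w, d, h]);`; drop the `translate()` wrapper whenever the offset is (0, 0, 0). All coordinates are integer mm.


translate([276, 403, 0]) cube([51, 51, 505]);
translate([276, 1182, 0]) cube([51, 51, 505]);
translate([2290, 403, 0]) cube([51, 51, 505]);
translate([2290, 1182, 0]) cube([51, 51, 505]);
translate([327, 403, 243]) cube([1963, 33, 194]);
translate([327, 1200, 243]) cube([1963, 33, 194]);
translate([276, 454, 243]) cube([33, 728, 194]);
translate([2308, 454, 243]) cube([33, 728, 194]);
translate([477, 403, 437]) cube([76, 830, 22]);
translate([703, 403, 437]) cube([76, 830, 22]);
translate([929, 403, 437]) cube([76, 830, 22]);
translate([1155, 403, 437]) cube([76, 830, 22]);
translate([1381, 403, 437]) cube([76, 830, 22]);
translate([1607, 403, 437]) cube([76, 830, 22]);
translate([1833, 403, 437]) cube([76, 830, 22]);
translate([2059, 403, 437]) cube([76, 830, 22]);


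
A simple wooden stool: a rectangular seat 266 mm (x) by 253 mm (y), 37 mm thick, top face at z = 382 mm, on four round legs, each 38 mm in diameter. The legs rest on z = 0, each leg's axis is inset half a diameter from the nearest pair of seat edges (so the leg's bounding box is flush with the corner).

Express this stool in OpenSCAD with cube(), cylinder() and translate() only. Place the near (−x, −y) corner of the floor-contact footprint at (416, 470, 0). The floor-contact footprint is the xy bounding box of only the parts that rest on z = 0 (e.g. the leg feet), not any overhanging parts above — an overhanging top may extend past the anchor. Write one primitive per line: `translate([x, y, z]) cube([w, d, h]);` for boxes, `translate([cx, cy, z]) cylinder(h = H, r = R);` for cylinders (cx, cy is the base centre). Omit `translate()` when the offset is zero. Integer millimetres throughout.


translate([416, 470, 345]) cube([266, 253, 37]);
translate([435, 489, 0]) cylinder(h = 345, r = 19);
translate([663, 489, 0]) cylinder(h = 345, r = 19);
translate([435, 704, 0]) cylinder(h = 345, r = 19);
translate([663, 704, 0]) cylinder(h = 345, r = 19);


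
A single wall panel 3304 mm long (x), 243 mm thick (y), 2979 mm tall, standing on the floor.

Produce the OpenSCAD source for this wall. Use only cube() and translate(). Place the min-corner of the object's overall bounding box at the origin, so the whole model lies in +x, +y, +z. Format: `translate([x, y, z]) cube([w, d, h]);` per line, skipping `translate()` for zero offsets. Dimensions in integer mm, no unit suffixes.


cube([3304, 243, 2979]);


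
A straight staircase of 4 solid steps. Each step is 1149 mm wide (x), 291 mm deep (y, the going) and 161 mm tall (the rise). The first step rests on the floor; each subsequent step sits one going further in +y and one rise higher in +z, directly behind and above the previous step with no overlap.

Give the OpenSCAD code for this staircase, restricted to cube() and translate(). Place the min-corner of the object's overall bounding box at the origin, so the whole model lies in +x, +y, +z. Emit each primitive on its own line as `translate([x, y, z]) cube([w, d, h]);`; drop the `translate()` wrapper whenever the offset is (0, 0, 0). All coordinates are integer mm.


cube([1149, 291, 161]);
translate([0, 291, 161]) cube([1149, 291, 161]);
translate([0, 582, 322]) cube([1149, 291, 161]);
translate([0, 873, 483]) cube([1149, 291, 161]);


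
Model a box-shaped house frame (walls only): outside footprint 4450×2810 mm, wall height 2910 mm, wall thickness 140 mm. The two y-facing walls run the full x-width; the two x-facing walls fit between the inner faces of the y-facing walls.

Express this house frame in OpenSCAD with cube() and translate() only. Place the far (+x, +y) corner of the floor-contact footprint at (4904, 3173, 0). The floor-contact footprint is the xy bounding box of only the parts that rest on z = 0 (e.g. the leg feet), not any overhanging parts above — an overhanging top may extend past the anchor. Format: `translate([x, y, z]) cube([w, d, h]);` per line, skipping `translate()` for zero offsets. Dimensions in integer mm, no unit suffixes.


translate([454, 363, 0]) cube([4450, 140, 2910]);
translate([454, 3033, 0]) cube([4450, 140, 2910]);
translate([454, 503, 0]) cube([140, 2530, 2910]);
translate([4764, 503, 0]) cube([140, 2530, 2910]);


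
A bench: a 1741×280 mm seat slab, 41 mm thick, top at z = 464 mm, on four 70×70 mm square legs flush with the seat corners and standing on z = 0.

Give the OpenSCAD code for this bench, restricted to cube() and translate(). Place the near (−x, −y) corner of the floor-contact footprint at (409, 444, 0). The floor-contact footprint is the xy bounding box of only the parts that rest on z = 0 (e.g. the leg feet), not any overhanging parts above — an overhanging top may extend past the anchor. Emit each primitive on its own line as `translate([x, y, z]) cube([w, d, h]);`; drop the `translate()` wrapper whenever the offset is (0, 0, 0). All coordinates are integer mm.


// leg_h = 464 − 41 = 423
translate([409, 444, 423]) cube([1741, 280, 41]);
translate([409, 444, 0]) cube([70, 70, 423]);
translate([409, 654, 0]) cube([70, 70, 423]);
translate([2080, 444, 0]) cube([70, 70, 423]);
translate([2080, 654, 0]) cube([70, 70, 423]);


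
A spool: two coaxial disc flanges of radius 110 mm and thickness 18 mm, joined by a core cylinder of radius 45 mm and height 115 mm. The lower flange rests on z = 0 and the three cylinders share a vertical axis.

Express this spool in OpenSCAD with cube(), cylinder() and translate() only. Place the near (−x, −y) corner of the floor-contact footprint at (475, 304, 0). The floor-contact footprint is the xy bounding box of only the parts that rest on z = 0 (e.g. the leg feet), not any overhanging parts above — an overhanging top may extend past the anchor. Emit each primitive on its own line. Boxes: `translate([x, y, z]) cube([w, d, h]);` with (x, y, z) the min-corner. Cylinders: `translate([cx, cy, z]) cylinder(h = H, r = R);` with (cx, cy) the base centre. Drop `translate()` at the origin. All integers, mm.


translate([585, 414, 0]) cylinder(h = 18, r = 110);
translate([585, 414, 18]) cylinder(h = 115, r = 45);
translate([585, 414, 133]) cylinder(h = 18, r = 110);


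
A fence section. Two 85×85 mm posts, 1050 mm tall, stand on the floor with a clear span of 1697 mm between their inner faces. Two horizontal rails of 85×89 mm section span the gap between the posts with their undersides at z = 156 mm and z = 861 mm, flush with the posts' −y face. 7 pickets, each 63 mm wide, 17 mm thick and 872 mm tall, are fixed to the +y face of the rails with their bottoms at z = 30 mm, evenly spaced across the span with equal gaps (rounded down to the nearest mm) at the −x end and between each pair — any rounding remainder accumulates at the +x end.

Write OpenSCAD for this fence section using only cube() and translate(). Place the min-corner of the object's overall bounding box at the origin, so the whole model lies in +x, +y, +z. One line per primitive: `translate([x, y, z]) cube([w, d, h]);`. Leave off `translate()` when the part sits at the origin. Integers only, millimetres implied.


cube([85, 85, 1050]);
translate([1782, 0, 0]) cube([85, 85, 1050]);
translate([85, 0, 156]) cube([1697, 85, 89]);
translate([85, 0, 861]) cube([1697, 85, 89]);
translate([242, 85, 30]) cube([63, 17, 872]);
translate([462, 85, 30]) cube([63, 17, 872]);
translate([682, 85, 30]) cube([63, 17, 872]);
translate([902, 85, 30]) cube([63, 17, 872]);
translate([1122, 85, 30]) cube([63, 17, 872]);
translate([1342, 85, 30]) cube([63, 17, 872]);
translate([1562, 85, 30]) cube([63, 17, 872]);


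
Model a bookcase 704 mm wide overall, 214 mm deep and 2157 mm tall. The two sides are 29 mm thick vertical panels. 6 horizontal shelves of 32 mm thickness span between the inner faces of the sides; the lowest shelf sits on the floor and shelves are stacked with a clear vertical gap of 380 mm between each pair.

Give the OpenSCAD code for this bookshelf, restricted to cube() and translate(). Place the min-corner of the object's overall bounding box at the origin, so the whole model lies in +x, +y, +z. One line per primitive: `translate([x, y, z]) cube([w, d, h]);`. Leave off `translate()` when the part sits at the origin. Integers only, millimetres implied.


cube([29, 214, 2157]);
translate([675, 0, 0]) cube([29, 214, 2157]);
translate([29, 0, 0]) cube([646, 214, 32]);
translate([29, 0, 412]) cube([646, 214, 32]);
translate([29, 0, 824]) cube([646, 214, 32]);
translate([29, 0, 1236]) cube([646, 214, 32]);
translate([29, 0, 1648]) cube([646, 214, 32]);
translate([29, 0, 2060]) cube([646, 214, 32]);


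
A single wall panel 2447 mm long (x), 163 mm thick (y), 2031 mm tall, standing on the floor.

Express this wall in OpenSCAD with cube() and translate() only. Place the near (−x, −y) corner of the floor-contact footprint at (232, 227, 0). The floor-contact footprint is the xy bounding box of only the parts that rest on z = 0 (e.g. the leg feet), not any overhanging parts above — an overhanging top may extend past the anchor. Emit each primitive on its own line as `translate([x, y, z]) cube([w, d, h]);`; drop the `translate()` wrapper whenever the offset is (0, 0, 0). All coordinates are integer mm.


translate([232, 227, 0]) cube([2447, 163, 2031]);


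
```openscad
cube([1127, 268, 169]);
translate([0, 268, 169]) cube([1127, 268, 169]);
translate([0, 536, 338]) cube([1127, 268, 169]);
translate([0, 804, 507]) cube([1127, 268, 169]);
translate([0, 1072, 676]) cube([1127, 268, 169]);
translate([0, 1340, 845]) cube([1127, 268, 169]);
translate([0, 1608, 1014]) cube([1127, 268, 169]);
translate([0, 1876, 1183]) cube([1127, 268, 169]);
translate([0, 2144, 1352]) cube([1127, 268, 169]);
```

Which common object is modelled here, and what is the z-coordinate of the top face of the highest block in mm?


A staircase. The total rise is 1521 mm.

9 identical blocks, each offset up and back from the previous — a staircase. Each step is 169 mm tall and there are 9 of them, so the total rise is 9 × 169 = 1521 mm.


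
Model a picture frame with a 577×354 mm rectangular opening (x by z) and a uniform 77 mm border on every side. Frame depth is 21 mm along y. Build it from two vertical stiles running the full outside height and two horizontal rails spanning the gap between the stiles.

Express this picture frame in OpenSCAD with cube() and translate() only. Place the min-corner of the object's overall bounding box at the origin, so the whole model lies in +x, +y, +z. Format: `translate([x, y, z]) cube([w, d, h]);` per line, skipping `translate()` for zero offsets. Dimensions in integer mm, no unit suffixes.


cube([77, 21, 508]);
translate([654, 0, 0]) cube([77, 21, 508]);
translate([77, 0, 0]) cube([577, 21, 77]);
translate([77, 0, 431]) cube([577, 21, 77]);


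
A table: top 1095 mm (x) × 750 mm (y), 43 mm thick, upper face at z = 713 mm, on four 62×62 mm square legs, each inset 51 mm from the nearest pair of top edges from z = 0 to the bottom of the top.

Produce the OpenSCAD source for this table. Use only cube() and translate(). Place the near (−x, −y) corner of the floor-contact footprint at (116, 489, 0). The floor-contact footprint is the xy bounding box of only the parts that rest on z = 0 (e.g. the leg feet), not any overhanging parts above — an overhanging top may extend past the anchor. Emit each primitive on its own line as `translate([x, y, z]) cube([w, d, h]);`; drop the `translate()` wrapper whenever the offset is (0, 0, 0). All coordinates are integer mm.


translate([65, 438, 670]) cube([1095, 750, 43]);
translate([116, 489, 0]) cube([62, 62, 670]);
translate([1047, 489, 0]) cube([62, 62, 670]);
translate([116, 1075, 0]) cube([62, 62, 670]);
translate([1047, 1075, 0]) cube([62, 62, 670]);


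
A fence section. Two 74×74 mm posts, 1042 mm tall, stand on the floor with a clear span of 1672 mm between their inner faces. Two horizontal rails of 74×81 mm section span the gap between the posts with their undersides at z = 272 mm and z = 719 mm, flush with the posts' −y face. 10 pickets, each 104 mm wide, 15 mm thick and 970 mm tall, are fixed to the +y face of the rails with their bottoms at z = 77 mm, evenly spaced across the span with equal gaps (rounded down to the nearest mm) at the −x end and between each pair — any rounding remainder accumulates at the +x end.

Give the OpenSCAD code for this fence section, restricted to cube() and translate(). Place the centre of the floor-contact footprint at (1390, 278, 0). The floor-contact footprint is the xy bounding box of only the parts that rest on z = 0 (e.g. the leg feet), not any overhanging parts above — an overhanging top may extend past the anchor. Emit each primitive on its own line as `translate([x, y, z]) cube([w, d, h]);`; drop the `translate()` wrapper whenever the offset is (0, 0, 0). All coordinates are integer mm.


translate([480, 241, 0]) cube([74, 74, 1042]);
translate([2226, 241, 0]) cube([74, 74, 1042]);
translate([554, 241, 272]) cube([1672, 74, 81]);
translate([554, 241, 719]) cube([1672, 74, 81]);
translate([611, 315, 77]) cube([104, 15, 970]);
translate([772, 315, 77]) cube([104, 15, 970]);
translate([933, 315, 77]) cube([104, 15, 970]);
translate([1094, 315, 77]) cube([104, 15, 970]);
translate([1255, 315, 77]) cube([104, 15, 970]);
translate([1416, 315, 77]) cube([104, 15, 970]);
translate([1577, 315, 77]) cube([104, 15, 970]);
translate([1738, 315, 77]) cube([104, 15, 970]);
translate([1899, 315, 77]) cube([104, 15, 970]);
translate([2060, 315, 77]) cube([104, 15, 970]);


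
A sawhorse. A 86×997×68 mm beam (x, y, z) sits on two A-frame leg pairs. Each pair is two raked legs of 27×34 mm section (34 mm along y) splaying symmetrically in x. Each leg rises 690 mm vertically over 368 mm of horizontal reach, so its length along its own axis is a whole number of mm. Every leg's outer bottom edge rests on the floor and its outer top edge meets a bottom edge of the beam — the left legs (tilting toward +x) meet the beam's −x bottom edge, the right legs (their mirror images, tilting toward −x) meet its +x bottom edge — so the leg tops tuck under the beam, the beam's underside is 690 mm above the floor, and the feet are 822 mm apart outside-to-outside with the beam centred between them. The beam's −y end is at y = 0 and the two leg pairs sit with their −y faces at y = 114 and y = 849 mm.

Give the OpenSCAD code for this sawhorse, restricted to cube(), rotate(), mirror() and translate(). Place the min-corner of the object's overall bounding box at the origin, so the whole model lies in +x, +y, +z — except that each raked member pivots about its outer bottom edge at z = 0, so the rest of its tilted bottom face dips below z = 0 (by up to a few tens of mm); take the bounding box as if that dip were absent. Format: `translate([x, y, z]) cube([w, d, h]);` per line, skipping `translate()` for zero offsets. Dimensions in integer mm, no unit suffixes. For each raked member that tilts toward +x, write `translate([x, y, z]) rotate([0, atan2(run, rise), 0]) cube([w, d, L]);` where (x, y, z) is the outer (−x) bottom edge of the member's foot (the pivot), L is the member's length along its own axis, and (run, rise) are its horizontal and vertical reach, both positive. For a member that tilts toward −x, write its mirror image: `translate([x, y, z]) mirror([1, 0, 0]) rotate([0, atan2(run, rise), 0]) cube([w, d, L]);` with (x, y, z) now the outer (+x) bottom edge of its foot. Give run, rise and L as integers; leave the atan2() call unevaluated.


translate([368, 0, 690]) cube([86, 997, 68]);
translate([0, 114, 0]) rotate([0, atan2(368, 690), 0]) cube([27, 34, 782]);
translate([822, 114, 0]) mirror([1, 0, 0]) rotate([0, atan2(368, 690), 0]) cube([27, 34, 782]);
translate([0, 849, 0]) rotate([0, atan2(368, 690), 0]) cube([27, 34, 782]);
translate([822, 849, 0]) mirror([1, 0, 0]) rotate([0, atan2(368, 690), 0]) cube([27, 34, 782]);


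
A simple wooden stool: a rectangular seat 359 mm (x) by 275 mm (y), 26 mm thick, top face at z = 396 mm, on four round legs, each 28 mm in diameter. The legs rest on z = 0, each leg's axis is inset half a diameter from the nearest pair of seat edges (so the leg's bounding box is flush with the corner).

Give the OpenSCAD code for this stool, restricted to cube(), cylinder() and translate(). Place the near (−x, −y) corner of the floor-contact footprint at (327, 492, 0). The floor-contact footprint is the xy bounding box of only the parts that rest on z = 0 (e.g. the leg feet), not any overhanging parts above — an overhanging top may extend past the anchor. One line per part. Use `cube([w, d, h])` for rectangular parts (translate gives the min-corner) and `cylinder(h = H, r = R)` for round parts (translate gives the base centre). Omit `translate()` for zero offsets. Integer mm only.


translate([327, 492, 370]) cube([359, 275, 26]);
translate([341, 506, 0]) cylinder(h = 370, r = 14);
translate([672, 506, 0]) cylinder(h = 370, r = 14);
translate([341, 753, 0]) cylinder(h = 370, r = 14);
translate([672, 753, 0]) cylinder(h = 370, r = 14);


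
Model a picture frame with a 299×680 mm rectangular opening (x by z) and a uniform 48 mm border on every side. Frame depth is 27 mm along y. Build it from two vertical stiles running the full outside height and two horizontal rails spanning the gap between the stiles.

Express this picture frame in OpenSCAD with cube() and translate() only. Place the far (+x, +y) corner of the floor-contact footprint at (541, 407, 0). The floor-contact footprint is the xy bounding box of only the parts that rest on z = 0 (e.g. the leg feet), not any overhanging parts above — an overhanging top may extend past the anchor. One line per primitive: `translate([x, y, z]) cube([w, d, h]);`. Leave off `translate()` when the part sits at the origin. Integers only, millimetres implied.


translate([146, 380, 0]) cube([48, 27, 776]);
translate([493, 380, 0]) cube([48, 27, 776]);
translate([194, 380, 0]) cube([299, 27, 48]);
translate([194, 380, 728]) cube([299, 27, 48]);


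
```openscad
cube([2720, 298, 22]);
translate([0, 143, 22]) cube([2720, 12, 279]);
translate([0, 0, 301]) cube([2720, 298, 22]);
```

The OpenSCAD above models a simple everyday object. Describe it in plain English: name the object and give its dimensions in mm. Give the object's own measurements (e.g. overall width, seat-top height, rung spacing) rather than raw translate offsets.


An I-beam lying along x, 2720 mm long. Overall section height 323 mm. Two flanges 298 mm wide (y) and 22 mm thick, one on the floor and one at the top; a web 12 mm thick runs between them, centred on the flange width.


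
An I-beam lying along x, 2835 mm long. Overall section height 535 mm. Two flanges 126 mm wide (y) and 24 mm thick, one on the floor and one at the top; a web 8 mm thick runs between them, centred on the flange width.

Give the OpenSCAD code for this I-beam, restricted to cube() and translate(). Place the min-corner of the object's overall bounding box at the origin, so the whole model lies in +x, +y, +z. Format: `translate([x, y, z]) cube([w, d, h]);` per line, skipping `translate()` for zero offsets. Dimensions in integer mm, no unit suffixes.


cube([2835, 126, 24]);
translate([0, 59, 24]) cube([2835, 8, 487]);
translate([0, 0, 511]) cube([2835, 126, 24]);


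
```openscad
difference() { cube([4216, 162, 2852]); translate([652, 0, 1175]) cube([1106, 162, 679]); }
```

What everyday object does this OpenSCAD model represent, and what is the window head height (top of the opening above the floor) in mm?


A wall with a window opening. The window head height is 1854 mm.

A wall with a rectangular opening subtracted — a window. Sill at z = 1175, opening 679 mm tall, so the head is at 1175 + 679 = 1854 mm.


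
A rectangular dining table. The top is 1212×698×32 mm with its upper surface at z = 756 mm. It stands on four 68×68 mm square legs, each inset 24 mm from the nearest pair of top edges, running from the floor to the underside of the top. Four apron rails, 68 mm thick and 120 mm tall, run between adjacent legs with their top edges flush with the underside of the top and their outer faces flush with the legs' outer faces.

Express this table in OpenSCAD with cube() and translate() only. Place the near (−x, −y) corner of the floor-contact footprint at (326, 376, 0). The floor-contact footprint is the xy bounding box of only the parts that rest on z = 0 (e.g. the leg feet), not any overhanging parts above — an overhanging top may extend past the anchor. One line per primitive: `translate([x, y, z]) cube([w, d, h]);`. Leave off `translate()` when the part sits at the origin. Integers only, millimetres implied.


translate([302, 352, 724]) cube([1212, 698, 32]);
translate([326, 376, 0]) cube([68, 68, 724]);
translate([1422, 376, 0]) cube([68, 68, 724]);
translate([326, 958, 0]) cube([68, 68, 724]);
translate([1422, 958, 0]) cube([68, 68, 724]);
translate([394, 376, 604]) cube([1028, 68, 120]);
translate([394, 958, 604]) cube([1028, 68, 120]);
translate([326, 444, 604]) cube([68, 514, 120]);
translate([1422, 444, 604]) cube([68, 514, 120]);


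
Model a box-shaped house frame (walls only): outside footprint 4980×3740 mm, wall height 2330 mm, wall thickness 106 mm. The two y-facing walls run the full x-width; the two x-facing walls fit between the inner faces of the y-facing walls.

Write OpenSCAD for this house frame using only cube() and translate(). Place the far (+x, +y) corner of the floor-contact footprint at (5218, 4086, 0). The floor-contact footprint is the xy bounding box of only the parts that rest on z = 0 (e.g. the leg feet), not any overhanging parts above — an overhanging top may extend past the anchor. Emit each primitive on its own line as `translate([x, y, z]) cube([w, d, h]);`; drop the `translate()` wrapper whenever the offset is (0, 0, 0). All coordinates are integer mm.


translate([238, 346, 0]) cube([4980, 106, 2330]);
translate([238, 3980, 0]) cube([4980, 106, 2330]);
translate([238, 452, 0]) cube([106, 3528, 2330]);
translate([5112, 452, 0]) cube([106, 3528, 2330]);


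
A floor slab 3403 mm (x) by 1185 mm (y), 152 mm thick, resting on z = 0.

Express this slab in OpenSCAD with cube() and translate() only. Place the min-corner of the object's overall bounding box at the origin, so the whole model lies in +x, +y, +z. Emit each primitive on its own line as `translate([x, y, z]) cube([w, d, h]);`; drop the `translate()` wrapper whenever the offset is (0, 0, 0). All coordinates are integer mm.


cube([3403, 1185, 152]);


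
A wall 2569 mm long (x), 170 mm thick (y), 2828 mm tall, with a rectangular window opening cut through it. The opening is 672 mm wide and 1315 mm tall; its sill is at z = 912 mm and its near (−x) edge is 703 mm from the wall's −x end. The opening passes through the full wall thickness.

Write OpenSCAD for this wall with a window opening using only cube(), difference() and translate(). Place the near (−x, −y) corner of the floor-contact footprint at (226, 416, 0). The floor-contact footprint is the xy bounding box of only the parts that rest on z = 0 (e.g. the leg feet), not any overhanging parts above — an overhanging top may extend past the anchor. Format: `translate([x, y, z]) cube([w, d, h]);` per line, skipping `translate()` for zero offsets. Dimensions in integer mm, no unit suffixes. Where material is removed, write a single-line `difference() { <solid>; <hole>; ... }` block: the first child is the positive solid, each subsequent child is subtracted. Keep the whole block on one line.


difference() { translate([226, 416, 0]) cube([2569, 170, 2828]); translate([929, 416, 912]) cube([672, 170, 1315]); }


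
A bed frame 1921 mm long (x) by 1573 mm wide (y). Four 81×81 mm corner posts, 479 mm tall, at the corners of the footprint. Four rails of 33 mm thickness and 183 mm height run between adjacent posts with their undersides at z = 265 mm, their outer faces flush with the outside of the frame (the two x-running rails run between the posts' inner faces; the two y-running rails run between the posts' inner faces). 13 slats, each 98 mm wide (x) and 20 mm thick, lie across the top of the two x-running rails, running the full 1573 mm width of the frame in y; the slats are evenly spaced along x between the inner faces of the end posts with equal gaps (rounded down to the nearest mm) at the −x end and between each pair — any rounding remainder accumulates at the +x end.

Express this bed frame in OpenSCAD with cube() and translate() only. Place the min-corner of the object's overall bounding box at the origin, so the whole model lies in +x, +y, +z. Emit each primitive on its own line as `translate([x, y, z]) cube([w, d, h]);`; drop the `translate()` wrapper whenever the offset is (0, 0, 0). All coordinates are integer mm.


cube([81, 81, 479]);
translate([0, 1492, 0]) cube([81, 81, 479]);
translate([1840, 0, 0]) cube([81, 81, 479]);
translate([1840, 1492, 0]) cube([81, 81, 479]);
translate([81, 0, 265]) cube([1759, 33, 183]);
translate([81, 1540, 265]) cube([1759, 33, 183]);
translate([0, 81, 265]) cube([33, 1411, 183]);
translate([1888, 81, 265]) cube([33, 1411, 183]);
translate([115, 0, 448]) cube([98, 1573, 20]);
translate([247, 0, 448]) cube([98, 1573, 20]);
translate([379, 0, 448]) cube([98, 1573, 20]);
translate([511, 0, 448]) cube([98, 1573, 20]);
translate([643, 0, 448]) cube([98, 1573, 20]);
translate([775, 0, 448]) cube([98, 1573, 20]);
translate([907, 0, 448]) cube([98, 1573, 20]);
translate([1039, 0, 448]) cube([98, 1573, 20]);
translate([1171, 0, 448]) cube([98, 1573, 20]);
translate([1303, 0, 448]) cube([98, 1573, 20]);
translate([1435, 0, 448]) cube([98, 1573, 20]);
translate([1567, 0, 448]) cube([98, 1573, 20]);
translate([1699, 0, 448]) cube([98, 1573, 20]);


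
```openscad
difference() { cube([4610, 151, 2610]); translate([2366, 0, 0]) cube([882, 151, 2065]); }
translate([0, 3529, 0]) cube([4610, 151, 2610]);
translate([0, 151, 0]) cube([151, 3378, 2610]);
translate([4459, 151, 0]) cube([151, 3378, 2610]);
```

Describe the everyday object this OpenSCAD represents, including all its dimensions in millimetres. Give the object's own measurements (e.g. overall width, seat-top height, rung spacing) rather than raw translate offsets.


A single room: four walls, each 2610 mm tall and 151 mm thick, enclosing an outside footprint 4610×3680 mm (x × y), no floor or roof. The front and back walls (−y and +y sides) run the full x-width; the side walls fit between their inner faces. A door opening 882 mm wide and 2065 mm tall is cut through the front wall from the floor up, its −x edge 2366 mm from the wall's −x end.


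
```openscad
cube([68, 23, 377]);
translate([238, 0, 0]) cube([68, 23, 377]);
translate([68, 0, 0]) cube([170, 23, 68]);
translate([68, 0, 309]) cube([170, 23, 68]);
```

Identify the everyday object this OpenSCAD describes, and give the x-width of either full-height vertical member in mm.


A picture frame. The border width is 68 mm.

Four thin pieces enclosing a rectangular opening — a picture frame. The two full-height stiles are 377 mm tall; the top rail sits at z = 309 and is 68 mm tall, so the border above the opening is 377 − 309 = 68 mm, matching the stile x-width.


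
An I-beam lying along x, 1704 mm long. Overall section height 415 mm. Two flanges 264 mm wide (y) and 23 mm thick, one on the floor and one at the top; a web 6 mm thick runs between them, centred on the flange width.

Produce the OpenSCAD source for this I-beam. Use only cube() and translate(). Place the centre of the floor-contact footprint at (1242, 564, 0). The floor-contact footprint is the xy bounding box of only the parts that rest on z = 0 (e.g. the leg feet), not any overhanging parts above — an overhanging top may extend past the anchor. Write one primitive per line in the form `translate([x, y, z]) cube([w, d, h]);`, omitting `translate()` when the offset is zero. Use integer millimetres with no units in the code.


translate([390, 432, 0]) cube([1704, 264, 23]);
translate([390, 561, 23]) cube([1704, 6, 369]);
translate([390, 432, 392]) cube([1704, 264, 23]);


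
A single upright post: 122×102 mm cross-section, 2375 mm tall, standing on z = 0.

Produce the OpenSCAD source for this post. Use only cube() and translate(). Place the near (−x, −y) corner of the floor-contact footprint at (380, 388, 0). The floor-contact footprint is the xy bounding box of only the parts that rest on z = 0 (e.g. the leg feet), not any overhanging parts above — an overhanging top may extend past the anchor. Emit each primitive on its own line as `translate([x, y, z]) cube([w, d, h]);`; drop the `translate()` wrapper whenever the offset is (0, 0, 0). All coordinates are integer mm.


translate([380, 388, 0]) cube([122, 102, 2375]);


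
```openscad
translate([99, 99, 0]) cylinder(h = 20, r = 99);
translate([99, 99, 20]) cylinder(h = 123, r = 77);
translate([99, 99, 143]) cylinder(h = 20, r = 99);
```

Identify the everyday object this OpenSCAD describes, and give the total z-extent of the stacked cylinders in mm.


A spool. The overall height is 163 mm.

Three coaxial cylinders, large–small–large — a spool. Two 20 mm flanges and a 123 mm core give 20 + 123 + 20 = 163 mm.


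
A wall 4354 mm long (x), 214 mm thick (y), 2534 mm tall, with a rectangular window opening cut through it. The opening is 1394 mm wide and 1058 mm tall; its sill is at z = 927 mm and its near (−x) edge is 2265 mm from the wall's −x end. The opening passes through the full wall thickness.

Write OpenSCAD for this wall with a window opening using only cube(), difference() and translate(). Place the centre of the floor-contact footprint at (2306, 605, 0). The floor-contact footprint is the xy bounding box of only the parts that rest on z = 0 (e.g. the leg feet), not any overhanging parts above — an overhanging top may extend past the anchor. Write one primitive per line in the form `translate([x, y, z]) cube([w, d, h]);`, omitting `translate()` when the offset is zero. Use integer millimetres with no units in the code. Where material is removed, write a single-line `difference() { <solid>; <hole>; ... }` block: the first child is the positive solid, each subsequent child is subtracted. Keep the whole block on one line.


difference() { translate([129, 498, 0]) cube([4354, 214, 2534]); translate([2394, 498, 927]) cube([1394, 214, 1058]); }


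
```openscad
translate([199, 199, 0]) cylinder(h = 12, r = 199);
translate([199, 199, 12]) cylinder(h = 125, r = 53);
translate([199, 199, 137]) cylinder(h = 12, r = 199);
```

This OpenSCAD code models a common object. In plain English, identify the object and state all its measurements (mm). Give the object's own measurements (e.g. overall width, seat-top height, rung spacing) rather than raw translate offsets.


A spool: two coaxial disc flanges of radius 199 mm and thickness 12 mm, joined by a core cylinder of radius 53 mm and height 125 mm. The lower flange rests on z = 0 and the three cylinders share a vertical axis.


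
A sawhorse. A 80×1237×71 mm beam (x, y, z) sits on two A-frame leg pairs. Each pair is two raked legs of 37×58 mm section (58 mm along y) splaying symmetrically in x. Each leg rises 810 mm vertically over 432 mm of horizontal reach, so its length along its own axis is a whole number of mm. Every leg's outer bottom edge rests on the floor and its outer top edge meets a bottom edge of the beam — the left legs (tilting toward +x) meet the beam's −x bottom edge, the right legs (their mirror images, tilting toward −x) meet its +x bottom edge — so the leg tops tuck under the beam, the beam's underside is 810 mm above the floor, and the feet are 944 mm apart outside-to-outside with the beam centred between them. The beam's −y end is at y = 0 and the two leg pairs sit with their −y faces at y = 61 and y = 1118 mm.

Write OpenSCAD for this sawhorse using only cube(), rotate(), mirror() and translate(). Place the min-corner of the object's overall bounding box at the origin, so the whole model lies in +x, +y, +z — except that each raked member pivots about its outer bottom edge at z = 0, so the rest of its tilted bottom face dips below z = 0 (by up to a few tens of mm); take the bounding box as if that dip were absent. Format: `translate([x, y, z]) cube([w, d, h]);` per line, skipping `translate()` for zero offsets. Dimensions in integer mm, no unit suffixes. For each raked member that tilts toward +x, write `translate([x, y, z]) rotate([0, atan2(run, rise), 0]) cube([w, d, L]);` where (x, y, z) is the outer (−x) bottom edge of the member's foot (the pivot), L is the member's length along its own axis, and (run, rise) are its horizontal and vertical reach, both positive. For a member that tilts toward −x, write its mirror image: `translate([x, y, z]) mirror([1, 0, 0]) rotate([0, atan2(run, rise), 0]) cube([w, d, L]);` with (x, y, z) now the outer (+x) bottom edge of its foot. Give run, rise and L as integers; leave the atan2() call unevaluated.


translate([432, 0, 810]) cube([80, 1237, 71]);
translate([0, 61, 0]) rotate([0, atan2(432, 810), 0]) cube([37, 58, 918]);
translate([944, 61, 0]) mirror([1, 0, 0]) rotate([0, atan2(432, 810), 0]) cube([37, 58, 918]);
translate([0, 1118, 0]) rotate([0, atan2(432, 810), 0]) cube([37, 58, 918]);
translate([944, 1118, 0]) mirror([1, 0, 0]) rotate([0, atan2(432, 810), 0]) cube([37, 58, 918]);


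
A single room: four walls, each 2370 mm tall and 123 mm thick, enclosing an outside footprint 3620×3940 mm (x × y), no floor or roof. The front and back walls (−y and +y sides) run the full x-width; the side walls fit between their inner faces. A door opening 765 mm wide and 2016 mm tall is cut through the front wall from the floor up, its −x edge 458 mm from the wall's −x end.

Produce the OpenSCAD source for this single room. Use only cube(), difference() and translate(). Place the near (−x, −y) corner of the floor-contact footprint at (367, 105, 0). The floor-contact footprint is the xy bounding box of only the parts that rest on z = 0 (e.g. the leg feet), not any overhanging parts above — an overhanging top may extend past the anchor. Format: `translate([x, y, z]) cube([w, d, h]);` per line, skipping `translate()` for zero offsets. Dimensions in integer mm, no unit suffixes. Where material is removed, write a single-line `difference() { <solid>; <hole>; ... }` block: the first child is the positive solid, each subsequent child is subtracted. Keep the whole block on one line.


difference() { translate([367, 105, 0]) cube([3620, 123, 2370]); translate([825, 105, 0]) cube([765, 123, 2016]); }
translate([367, 3922, 0]) cube([3620, 123, 2370]);
translate([367, 228, 0]) cube([123, 3694, 2370]);
translate([3864, 228, 0]) cube([123, 3694, 2370]);


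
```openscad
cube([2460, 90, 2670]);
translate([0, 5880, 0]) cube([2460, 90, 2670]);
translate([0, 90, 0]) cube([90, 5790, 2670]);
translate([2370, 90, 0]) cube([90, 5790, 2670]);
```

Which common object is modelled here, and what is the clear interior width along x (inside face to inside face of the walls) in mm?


A house (or room) frame. The interior width is 2280 mm.

Four 2670 mm walls enclosing a rectangle with no floor or roof — a room or house frame. Outside width is 2460 mm and wall thickness is 90 mm, so the interior width is 2460 − 2 × 90 = 2280 mm.


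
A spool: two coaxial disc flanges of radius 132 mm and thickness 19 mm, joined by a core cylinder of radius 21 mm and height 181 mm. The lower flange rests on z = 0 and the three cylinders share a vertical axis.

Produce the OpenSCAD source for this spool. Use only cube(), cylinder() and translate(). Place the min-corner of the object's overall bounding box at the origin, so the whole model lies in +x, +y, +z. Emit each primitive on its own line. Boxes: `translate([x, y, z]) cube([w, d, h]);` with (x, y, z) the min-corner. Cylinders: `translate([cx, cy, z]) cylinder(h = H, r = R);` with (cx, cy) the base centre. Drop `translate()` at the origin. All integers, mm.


translate([132, 132, 0]) cylinder(h = 19, r = 132);
translate([132, 132, 19]) cylinder(h = 181, r = 21);
translate([132, 132, 200]) cylinder(h = 19, r = 132);


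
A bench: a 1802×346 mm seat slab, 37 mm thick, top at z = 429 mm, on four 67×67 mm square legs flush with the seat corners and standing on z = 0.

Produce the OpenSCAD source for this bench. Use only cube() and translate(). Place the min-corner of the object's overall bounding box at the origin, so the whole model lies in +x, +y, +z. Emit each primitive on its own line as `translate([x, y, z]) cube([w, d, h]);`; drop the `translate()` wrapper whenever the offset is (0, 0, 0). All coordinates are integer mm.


translate([0, 0, 392]) cube([1802, 346, 37]);
cube([67, 67, 392]);
translate([0, 279, 0]) cube([67, 67, 392]);
translate([1735, 0, 0]) cube([67, 67, 392]);
translate([1735, 279, 0]) cube([67, 67, 392]);


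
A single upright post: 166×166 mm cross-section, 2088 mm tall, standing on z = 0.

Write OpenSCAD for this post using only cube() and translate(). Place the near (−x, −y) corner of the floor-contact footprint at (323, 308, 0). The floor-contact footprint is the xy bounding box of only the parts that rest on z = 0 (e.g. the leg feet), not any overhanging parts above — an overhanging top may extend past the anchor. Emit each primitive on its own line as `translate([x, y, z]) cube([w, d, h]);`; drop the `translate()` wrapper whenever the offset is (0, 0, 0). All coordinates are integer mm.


translate([323, 308, 0]) cube([166, 166, 2088]);


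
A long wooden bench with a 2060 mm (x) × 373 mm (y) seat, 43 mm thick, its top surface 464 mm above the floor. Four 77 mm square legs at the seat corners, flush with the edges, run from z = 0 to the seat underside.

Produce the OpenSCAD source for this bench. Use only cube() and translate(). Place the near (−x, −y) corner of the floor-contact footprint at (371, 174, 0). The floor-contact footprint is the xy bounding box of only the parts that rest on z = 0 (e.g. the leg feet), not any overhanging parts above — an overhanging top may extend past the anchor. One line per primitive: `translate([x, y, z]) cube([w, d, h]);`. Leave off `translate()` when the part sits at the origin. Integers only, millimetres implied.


// leg_h = 464 − 43 = 421
translate([371, 174, 421]) cube([2060, 373, 43]);
translate([371, 174, 0]) cube([77, 77, 421]);
translate([371, 470, 0]) cube([77, 77, 421]);
translate([2354, 174, 0]) cube([77, 77, 421]);
translate([2354, 470, 0]) cube([77, 77, 421]);


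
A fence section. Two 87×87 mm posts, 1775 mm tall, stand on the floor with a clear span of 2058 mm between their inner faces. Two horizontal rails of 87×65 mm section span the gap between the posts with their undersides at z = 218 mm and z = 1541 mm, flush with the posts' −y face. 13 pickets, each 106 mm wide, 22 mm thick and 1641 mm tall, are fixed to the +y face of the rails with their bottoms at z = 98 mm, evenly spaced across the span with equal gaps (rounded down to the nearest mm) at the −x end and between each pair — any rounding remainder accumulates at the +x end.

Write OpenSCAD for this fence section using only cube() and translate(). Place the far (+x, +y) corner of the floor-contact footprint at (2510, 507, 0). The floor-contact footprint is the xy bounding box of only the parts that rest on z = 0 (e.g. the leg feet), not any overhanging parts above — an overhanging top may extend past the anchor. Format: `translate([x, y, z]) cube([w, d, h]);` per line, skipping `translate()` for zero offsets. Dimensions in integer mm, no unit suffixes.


translate([278, 420, 0]) cube([87, 87, 1775]);
translate([2423, 420, 0]) cube([87, 87, 1775]);
translate([365, 420, 218]) cube([2058, 87, 65]);
translate([365, 420, 1541]) cube([2058, 87, 65]);
translate([413, 507, 98]) cube([106, 22, 1641]);
translate([567, 507, 98]) cube([106, 22, 1641]);
translate([721, 507, 98]) cube([106, 22, 1641]);
translate([875, 507, 98]) cube([106, 22, 1641]);
translate([1029, 507, 98]) cube([106, 22, 1641]);
translate([1183, 507, 98]) cube([106, 22, 1641]);
translate([1337, 507, 98]) cube([106, 22, 1641]);
translate([1491, 507, 98]) cube([106, 22, 1641]);
translate([1645, 507, 98]) cube([106, 22, 1641]);
translate([1799, 507, 98]) cube([106, 22, 1641]);
translate([1953, 507, 98]) cube([106, 22, 1641]);
translate([2107, 507, 98]) cube([106, 22, 1641]);
translate([2261, 507, 98]) cube([106, 22, 1641]);
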